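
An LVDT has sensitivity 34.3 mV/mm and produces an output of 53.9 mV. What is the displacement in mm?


Displacement = Vout / sensitivity.
d = 53.9 / 34.3
d = 1.571 mm

1.571 mm


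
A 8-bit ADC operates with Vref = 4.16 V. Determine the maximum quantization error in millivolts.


The maximum quantization error is +/- LSB/2.
LSB = Vref / 2^n = 4.16 / 256 = 0.01625 V
Max error = LSB / 2 = 0.01625 / 2 = 0.008125 V
Max error = 8.125 mV

8.125 mV


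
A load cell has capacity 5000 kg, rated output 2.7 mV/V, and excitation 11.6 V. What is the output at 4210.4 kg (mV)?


Vout = rated_output * Vex * (load / capacity).
Vout = 2.7 * 11.6 * (4210.4 / 5000)
Vout = 2.7 * 11.6 * 0.84208
Vout = 26.374 mV

26.374 mV


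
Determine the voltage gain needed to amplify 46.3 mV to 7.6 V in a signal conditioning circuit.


Gain = Vout / Vin (converting to same units).
G = 7.6 V / 46.3 mV
G = 7600.0 mV / 46.3 mV
G = 164.15

164.15


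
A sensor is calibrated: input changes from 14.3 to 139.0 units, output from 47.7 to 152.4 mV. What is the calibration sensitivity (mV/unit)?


Sensitivity = (y2 - y1) / (x2 - x1).
S = (152.4 - 47.7) / (139.0 - 14.3)
S = 104.7 / 124.7
S = 0.8396 mV/unit

0.8396 mV/unit


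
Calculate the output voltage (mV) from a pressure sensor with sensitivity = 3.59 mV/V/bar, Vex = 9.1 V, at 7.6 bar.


Output = sensitivity * Vex * P.
Vout = 3.59 * 9.1 * 7.6
Vout = 32.669 * 7.6
Vout = 248.28 mV

248.28 mV


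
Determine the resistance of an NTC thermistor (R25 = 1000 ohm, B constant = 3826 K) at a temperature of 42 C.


NTC thermistor equation: Rt = R25 * exp(B * (1/T - 1/T25)).
T in Kelvin: 315.15 K, T25 = 298.15 K
1/T - 1/T25 = 1/315.15 - 1/298.15 = -0.00018092
B * (1/T - 1/T25) = 3826 * -0.00018092 = -0.6922
Rt = 1000 * exp(-0.6922) = 500.5 ohm

500.5 ohm


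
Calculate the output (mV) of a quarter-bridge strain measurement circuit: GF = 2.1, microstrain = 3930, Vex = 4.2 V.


Quarter bridge output: Vout = (GF * epsilon * Vex) / 4.
Vout = (2.1 * 3930e-6 * 4.2) / 4
Vout = 0.0346626 / 4 V
Vout = 0.00866565 V = 8.6657 mV

8.6657 mV


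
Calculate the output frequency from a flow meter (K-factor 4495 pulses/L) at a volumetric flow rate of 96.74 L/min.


Frequency = K * Q / 60 (converting L/min to L/s).
f = 4495 * 96.74 / 60
f = 434846.3 / 60
f = 7247.44 Hz

7247.44 Hz


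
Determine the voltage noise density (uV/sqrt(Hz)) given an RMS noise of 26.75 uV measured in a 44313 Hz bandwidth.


Noise spectral density = Vrms / sqrt(BW).
NSD = 26.75 / sqrt(44313)
NSD = 26.75 / 210.5065
NSD = 0.1271 uV/sqrt(Hz)

0.1271 uV/sqrt(Hz)


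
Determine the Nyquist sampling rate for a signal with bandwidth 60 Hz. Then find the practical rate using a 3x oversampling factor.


By Nyquist theorem, fs_min = 2 * fmax.
fs_min = 2 * 60 = 120 Hz
Practical rate = 3 * fs_min = 3 * 120 = 360 Hz

fs_min = 120 Hz, fs_practical = 360 Hz


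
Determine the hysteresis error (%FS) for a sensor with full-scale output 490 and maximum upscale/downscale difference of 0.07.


Hysteresis = (max difference / full scale) * 100%.
H = (0.07 / 490) * 100
H = 0.014 %FS

0.014 %FS


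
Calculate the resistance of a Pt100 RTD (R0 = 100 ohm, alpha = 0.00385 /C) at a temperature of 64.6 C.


The RTD equation: Rt = R0 * (1 + alpha * T).
Rt = 100 * (1 + 0.00385 * 64.6)
Rt = 100 * (1 + 0.24871)
Rt = 100 * 1.24871
Rt = 124.871 ohm

124.871 ohm


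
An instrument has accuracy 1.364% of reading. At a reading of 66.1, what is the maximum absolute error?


Absolute error = (accuracy% / 100) * reading.
Error = (1.364 / 100) * 66.1
Error = 0.01364 * 66.1
Error = 0.9016

0.9016


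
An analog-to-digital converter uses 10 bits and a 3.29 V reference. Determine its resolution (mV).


The resolution (LSB) of an ADC is Vref / 2^n.
LSB = 3.29 / 2^10
LSB = 3.29 / 1024
LSB = 0.00321289 V = 3.21289062 mV

3.21289062 mV


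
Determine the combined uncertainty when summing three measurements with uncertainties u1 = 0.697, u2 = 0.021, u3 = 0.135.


For a sum of independent quantities, uc = sqrt(u1^2 + u2^2 + u3^2).
uc = sqrt(0.697^2 + 0.021^2 + 0.135^2)
uc = sqrt(0.485809 + 0.000441 + 0.018225)
uc = 0.7103

0.7103


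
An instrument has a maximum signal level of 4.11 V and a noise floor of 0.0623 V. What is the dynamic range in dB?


Dynamic range = 20 * log10(Vmax / Vnoise).
DR = 20 * log10(4.11 / 0.0623)
DR = 20 * log10(65.97)
DR = 36.39 dB

36.39 dB


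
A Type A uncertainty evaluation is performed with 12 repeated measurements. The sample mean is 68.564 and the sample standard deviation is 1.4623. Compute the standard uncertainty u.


The standard uncertainty for Type A evaluation is u = s / sqrt(n).
u = 1.4623 / sqrt(12)
u = 1.4623 / 3.4641
u = 0.4221

0.4221


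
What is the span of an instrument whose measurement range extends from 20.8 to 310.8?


Span = upper range - lower range.
Span = 310.8 - (20.8)
Span = 290.0

290.0


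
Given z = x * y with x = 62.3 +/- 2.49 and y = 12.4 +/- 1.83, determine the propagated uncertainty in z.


For a product z = x*y, the relative uncertainty is:
uz/z = sqrt((ux/x)^2 + (uy/y)^2)
Relative uncertainties: ux/x = 2.49/62.3 = 0.039968
uy/y = 1.83/12.4 = 0.147581
z = 62.3 * 12.4 = 772.5
uz = 772.5 * sqrt(0.039968^2 + 0.147581^2) = 118.116

118.116


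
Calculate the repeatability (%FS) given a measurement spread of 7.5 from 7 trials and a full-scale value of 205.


Repeatability = (spread / full scale) * 100%.
R = (7.5 / 205) * 100
R = 3.659 %FS

3.659 %FS


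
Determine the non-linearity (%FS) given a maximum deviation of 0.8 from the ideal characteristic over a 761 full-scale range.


Linearity error = (max deviation / full scale) * 100%.
Linearity = (0.8 / 761) * 100
Linearity = 0.105 %FS

0.105 %FS


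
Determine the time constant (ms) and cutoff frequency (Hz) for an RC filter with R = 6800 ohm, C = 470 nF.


Time constant: tau = R * C.
tau = 6800 * 4.70e-07 = 0.003196 s
tau = 3.196 ms
Cutoff frequency: fc = 1 / (2*pi*R*C).
fc = 1 / (2*pi*0.003196) = 49.8 Hz

tau = 3.196 ms, fc = 49.8 Hz


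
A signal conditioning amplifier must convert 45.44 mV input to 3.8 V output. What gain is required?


Gain = Vout / Vin (converting to same units).
G = 3.8 V / 45.44 mV
G = 3800.0 mV / 45.44 mV
G = 83.63

83.63


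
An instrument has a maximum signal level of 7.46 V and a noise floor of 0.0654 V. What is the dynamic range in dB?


Dynamic range = 20 * log10(Vmax / Vnoise).
DR = 20 * log10(7.46 / 0.0654)
DR = 20 * log10(114.07)
DR = 41.14 dB

41.14 dB


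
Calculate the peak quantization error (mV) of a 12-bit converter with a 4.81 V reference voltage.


The maximum quantization error is +/- LSB/2.
LSB = Vref / 2^n = 4.81 / 4096 = 0.00117432 V
Max error = LSB / 2 = 0.00117432 / 2 = 0.00058716 V
Max error = 0.5872 mV

0.5872 mV


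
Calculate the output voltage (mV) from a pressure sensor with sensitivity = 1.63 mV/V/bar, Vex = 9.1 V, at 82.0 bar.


Output = sensitivity * Vex * P.
Vout = 1.63 * 9.1 * 82.0
Vout = 14.833 * 82.0
Vout = 1216.31 mV

1216.31 mV


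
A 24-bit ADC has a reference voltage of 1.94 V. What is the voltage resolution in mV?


The resolution (LSB) of an ADC is Vref / 2^n.
LSB = 1.94 / 2^24
LSB = 1.94 / 16777216
LSB = 1.2e-07 V = 0.00011563 mV

0.00011563 mV


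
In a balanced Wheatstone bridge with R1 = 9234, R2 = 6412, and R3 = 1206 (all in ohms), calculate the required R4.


At balance: R1*R4 = R2*R3, so R4 = R2*R3/R1.
R4 = 6412 * 1206 / 9234
R4 = 7732872 / 9234
R4 = 837.43 ohm

837.43 ohm


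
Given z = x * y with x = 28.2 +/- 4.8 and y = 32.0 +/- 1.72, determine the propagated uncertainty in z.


For a product z = x*y, the relative uncertainty is:
uz/z = sqrt((ux/x)^2 + (uy/y)^2)
Relative uncertainties: ux/x = 4.8/28.2 = 0.170213
uy/y = 1.72/32.0 = 0.05375
z = 28.2 * 32.0 = 902.4
uz = 902.4 * sqrt(0.170213^2 + 0.05375^2) = 161.076

161.076


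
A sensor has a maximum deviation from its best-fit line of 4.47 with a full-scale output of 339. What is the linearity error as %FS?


Linearity error = (max deviation / full scale) * 100%.
Linearity = (4.47 / 339) * 100
Linearity = 1.319 %FS

1.319 %FS


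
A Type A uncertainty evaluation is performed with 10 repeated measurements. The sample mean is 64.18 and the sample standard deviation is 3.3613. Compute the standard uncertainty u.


The standard uncertainty for Type A evaluation is u = s / sqrt(n).
u = 3.3613 / sqrt(10)
u = 3.3613 / 3.1623
u = 1.0629

1.0629


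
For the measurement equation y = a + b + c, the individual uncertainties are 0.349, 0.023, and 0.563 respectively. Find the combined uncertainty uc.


For a sum of independent quantities, uc = sqrt(u1^2 + u2^2 + u3^2).
uc = sqrt(0.349^2 + 0.023^2 + 0.563^2)
uc = sqrt(0.121801 + 0.000529 + 0.316969)
uc = 0.6628

0.6628


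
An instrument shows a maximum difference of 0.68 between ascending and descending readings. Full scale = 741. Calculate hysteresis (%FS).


Hysteresis = (max difference / full scale) * 100%.
H = (0.68 / 741) * 100
H = 0.092 %FS

0.092 %FS


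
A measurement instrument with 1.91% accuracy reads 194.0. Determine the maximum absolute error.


Absolute error = (accuracy% / 100) * reading.
Error = (1.91 / 100) * 194.0
Error = 0.0191 * 194.0
Error = 3.7054

3.7054


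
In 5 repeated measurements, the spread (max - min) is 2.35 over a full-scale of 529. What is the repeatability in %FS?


Repeatability = (spread / full scale) * 100%.
R = (2.35 / 529) * 100
R = 0.444 %FS

0.444 %FS


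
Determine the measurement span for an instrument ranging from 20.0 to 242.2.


Span = upper range - lower range.
Span = 242.2 - (20.0)
Span = 222.2

222.2


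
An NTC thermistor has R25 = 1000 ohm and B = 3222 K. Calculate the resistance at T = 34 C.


NTC thermistor equation: Rt = R25 * exp(B * (1/T - 1/T25)).
T in Kelvin: 307.15 K, T25 = 298.15 K
1/T - 1/T25 = 1/307.15 - 1/298.15 = -9.828e-05
B * (1/T - 1/T25) = 3222 * -9.828e-05 = -0.3167
Rt = 1000 * exp(-0.3167) = 728.6 ohm

728.6 ohm


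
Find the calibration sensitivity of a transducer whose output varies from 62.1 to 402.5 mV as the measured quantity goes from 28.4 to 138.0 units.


Sensitivity = (y2 - y1) / (x2 - x1).
S = (402.5 - 62.1) / (138.0 - 28.4)
S = 340.4 / 109.6
S = 3.1058 mV/unit

3.1058 mV/unit


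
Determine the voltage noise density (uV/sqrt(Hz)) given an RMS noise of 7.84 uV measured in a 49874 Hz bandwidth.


Noise spectral density = Vrms / sqrt(BW).
NSD = 7.84 / sqrt(49874)
NSD = 7.84 / 223.3249
NSD = 0.0351 uV/sqrt(Hz)

0.0351 uV/sqrt(Hz)


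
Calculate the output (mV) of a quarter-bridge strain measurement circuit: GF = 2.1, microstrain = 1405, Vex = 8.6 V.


Quarter bridge output: Vout = (GF * epsilon * Vex) / 4.
Vout = (2.1 * 1405e-6 * 8.6) / 4
Vout = 0.0253743 / 4 V
Vout = 0.00634357 V = 6.3436 mV

6.3436 mV


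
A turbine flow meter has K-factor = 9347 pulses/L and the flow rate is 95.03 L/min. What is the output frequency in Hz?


Frequency = K * Q / 60 (converting L/min to L/s).
f = 9347 * 95.03 / 60
f = 888245.41 / 60
f = 14804.09 Hz

14804.09 Hz


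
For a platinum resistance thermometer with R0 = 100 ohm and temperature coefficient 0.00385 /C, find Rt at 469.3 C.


The RTD equation: Rt = R0 * (1 + alpha * T).
Rt = 100 * (1 + 0.00385 * 469.3)
Rt = 100 * (1 + 1.806805)
Rt = 100 * 2.806805
Rt = 280.68 ohm

280.68 ohm


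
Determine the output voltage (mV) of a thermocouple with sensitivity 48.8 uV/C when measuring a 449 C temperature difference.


The thermocouple output V = sensitivity * dT.
V = 48.8 uV/C * 449 C
V = 21911.2 uV
V = 21.911 mV

21.911 mV


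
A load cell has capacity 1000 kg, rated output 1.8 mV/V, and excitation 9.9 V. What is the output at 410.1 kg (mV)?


Vout = rated_output * Vex * (load / capacity).
Vout = 1.8 * 9.9 * (410.1 / 1000)
Vout = 1.8 * 9.9 * 0.4101
Vout = 7.308 mV

7.308 mV


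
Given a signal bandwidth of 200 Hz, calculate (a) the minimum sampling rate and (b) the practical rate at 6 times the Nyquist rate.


By Nyquist theorem, fs_min = 2 * fmax.
fs_min = 2 * 200 = 400 Hz
Practical rate = 6 * fs_min = 6 * 400 = 2400 Hz

fs_min = 400 Hz, fs_practical = 2400 Hz


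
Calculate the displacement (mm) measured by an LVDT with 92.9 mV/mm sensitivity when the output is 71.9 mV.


Displacement = Vout / sensitivity.
d = 71.9 / 92.9
d = 0.774 mm

0.774 mm


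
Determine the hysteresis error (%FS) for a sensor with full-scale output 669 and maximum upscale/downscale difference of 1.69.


Hysteresis = (max difference / full scale) * 100%.
H = (1.69 / 669) * 100
H = 0.253 %FS

0.253 %FS


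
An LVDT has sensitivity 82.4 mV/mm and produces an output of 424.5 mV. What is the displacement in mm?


Displacement = Vout / sensitivity.
d = 424.5 / 82.4
d = 5.152 mm

5.152 mm


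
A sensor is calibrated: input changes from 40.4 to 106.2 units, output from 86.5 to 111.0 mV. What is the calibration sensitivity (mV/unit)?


Sensitivity = (y2 - y1) / (x2 - x1).
S = (111.0 - 86.5) / (106.2 - 40.4)
S = 24.5 / 65.8
S = 0.3723 mV/unit

0.3723 mV/unit


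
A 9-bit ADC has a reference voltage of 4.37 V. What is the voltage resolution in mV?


The resolution (LSB) of an ADC is Vref / 2^n.
LSB = 4.37 / 2^9
LSB = 4.37 / 512
LSB = 0.00853516 V = 8.53515625 mV

8.53515625 mV


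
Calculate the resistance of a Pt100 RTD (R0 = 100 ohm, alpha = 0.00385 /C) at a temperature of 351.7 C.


The RTD equation: Rt = R0 * (1 + alpha * T).
Rt = 100 * (1 + 0.00385 * 351.7)
Rt = 100 * (1 + 1.354045)
Rt = 100 * 2.354045
Rt = 235.405 ohm

235.405 ohm


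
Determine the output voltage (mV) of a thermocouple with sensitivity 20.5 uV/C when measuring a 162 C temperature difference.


The thermocouple output V = sensitivity * dT.
V = 20.5 uV/C * 162 C
V = 3321.0 uV
V = 3.321 mV

3.321 mV


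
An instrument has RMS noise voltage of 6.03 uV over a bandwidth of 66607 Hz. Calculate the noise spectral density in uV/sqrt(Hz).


Noise spectral density = Vrms / sqrt(BW).
NSD = 6.03 / sqrt(66607)
NSD = 6.03 / 258.0833
NSD = 0.0234 uV/sqrt(Hz)

0.0234 uV/sqrt(Hz)


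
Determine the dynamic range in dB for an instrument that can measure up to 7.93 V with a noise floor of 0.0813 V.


Dynamic range = 20 * log10(Vmax / Vnoise).
DR = 20 * log10(7.93 / 0.0813)
DR = 20 * log10(97.54)
DR = 39.78 dB

39.78 dB


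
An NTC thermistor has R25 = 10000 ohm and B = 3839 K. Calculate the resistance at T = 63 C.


NTC thermistor equation: Rt = R25 * exp(B * (1/T - 1/T25)).
T in Kelvin: 336.15 K, T25 = 298.15 K
1/T - 1/T25 = 1/336.15 - 1/298.15 = -0.00037915
B * (1/T - 1/T25) = 3839 * -0.00037915 = -1.4556
Rt = 10000 * exp(-1.4556) = 2332.7 ohm

2332.7 ohm


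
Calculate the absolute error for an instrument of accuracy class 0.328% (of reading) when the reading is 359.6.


Absolute error = (accuracy% / 100) * reading.
Error = (0.328 / 100) * 359.6
Error = 0.00328 * 359.6
Error = 1.1795

1.1795


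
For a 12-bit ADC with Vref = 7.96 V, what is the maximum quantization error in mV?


The maximum quantization error is +/- LSB/2.
LSB = Vref / 2^n = 7.96 / 4096 = 0.00194336 V
Max error = LSB / 2 = 0.00194336 / 2 = 0.00097168 V
Max error = 0.9717 mV

0.9717 mV


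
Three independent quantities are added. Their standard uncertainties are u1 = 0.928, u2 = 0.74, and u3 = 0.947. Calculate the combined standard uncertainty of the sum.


For a sum of independent quantities, uc = sqrt(u1^2 + u2^2 + u3^2).
uc = sqrt(0.928^2 + 0.74^2 + 0.947^2)
uc = sqrt(0.861184 + 0.5476 + 0.896809)
uc = 1.5184

1.5184


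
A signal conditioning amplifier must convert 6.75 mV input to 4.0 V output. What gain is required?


Gain = Vout / Vin (converting to same units).
G = 4.0 V / 6.75 mV
G = 4000.0 mV / 6.75 mV
G = 592.59

592.59


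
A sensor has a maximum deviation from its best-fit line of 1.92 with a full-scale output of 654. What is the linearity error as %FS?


Linearity error = (max deviation / full scale) * 100%.
Linearity = (1.92 / 654) * 100
Linearity = 0.294 %FS

0.294 %FS


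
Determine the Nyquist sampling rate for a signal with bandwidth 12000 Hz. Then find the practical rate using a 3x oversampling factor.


By Nyquist theorem, fs_min = 2 * fmax.
fs_min = 2 * 12000 = 24000 Hz
Practical rate = 3 * fs_min = 3 * 24000 = 72000 Hz

fs_min = 24000 Hz, fs_practical = 72000 Hz


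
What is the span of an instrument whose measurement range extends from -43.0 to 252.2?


Span = upper range - lower range.
Span = 252.2 - (-43.0)
Span = 295.2

295.2


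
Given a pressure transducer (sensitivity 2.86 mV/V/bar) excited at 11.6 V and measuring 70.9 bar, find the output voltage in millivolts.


Output = sensitivity * Vex * P.
Vout = 2.86 * 11.6 * 70.9
Vout = 33.176 * 70.9
Vout = 2352.18 mV

2352.18 mV


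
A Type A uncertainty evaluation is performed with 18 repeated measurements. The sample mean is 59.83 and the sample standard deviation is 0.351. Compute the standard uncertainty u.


The standard uncertainty for Type A evaluation is u = s / sqrt(n).
u = 0.351 / sqrt(18)
u = 0.351 / 4.2426
u = 0.0827

0.0827


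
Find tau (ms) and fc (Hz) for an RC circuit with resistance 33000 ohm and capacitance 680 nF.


Time constant: tau = R * C.
tau = 33000 * 6.80e-07 = 0.02244 s
tau = 22.44 ms
Cutoff frequency: fc = 1 / (2*pi*R*C).
fc = 1 / (2*pi*0.02244) = 7.09 Hz

tau = 22.44 ms, fc = 7.09 Hz


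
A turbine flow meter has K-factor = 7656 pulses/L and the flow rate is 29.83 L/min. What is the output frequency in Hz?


Frequency = K * Q / 60 (converting L/min to L/s).
f = 7656 * 29.83 / 60
f = 228378.48 / 60
f = 3806.31 Hz

3806.31 Hz


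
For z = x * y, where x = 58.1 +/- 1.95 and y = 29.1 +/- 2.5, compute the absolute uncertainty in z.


For a product z = x*y, the relative uncertainty is:
uz/z = sqrt((ux/x)^2 + (uy/y)^2)
Relative uncertainties: ux/x = 1.95/58.1 = 0.033563
uy/y = 2.5/29.1 = 0.085911
z = 58.1 * 29.1 = 1690.7
uz = 1690.7 * sqrt(0.033563^2 + 0.085911^2) = 155.941

155.941


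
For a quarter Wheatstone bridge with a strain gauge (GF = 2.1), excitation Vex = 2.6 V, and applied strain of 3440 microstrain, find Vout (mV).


Quarter bridge output: Vout = (GF * epsilon * Vex) / 4.
Vout = (2.1 * 3440e-6 * 2.6) / 4
Vout = 0.0187824 / 4 V
Vout = 0.0046956 V = 4.6956 mV

4.6956 mV


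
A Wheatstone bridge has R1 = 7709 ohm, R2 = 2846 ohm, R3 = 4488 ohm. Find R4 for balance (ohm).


At balance: R1*R4 = R2*R3, so R4 = R2*R3/R1.
R4 = 2846 * 4488 / 7709
R4 = 12772848 / 7709
R4 = 1656.87 ohm

1656.87 ohm


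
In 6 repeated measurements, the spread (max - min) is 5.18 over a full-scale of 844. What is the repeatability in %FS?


Repeatability = (spread / full scale) * 100%.
R = (5.18 / 844) * 100
R = 0.614 %FS

0.614 %FS


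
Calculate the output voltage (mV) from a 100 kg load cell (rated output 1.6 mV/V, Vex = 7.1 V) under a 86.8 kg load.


Vout = rated_output * Vex * (load / capacity).
Vout = 1.6 * 7.1 * (86.8 / 100)
Vout = 1.6 * 7.1 * 0.868
Vout = 9.86 mV

9.86 mV


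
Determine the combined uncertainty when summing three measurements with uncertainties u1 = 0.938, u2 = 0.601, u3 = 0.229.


For a sum of independent quantities, uc = sqrt(u1^2 + u2^2 + u3^2).
uc = sqrt(0.938^2 + 0.601^2 + 0.229^2)
uc = sqrt(0.879844 + 0.361201 + 0.052441)
uc = 1.1373

1.1373


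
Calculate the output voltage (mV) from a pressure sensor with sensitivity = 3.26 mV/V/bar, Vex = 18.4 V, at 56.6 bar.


Output = sensitivity * Vex * P.
Vout = 3.26 * 18.4 * 56.6
Vout = 59.984 * 56.6
Vout = 3395.09 mV

3395.09 mV


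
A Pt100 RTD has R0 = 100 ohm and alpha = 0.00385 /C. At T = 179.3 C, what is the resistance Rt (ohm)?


The RTD equation: Rt = R0 * (1 + alpha * T).
Rt = 100 * (1 + 0.00385 * 179.3)
Rt = 100 * (1 + 0.690305)
Rt = 100 * 1.690305
Rt = 169.03 ohm

169.03 ohm


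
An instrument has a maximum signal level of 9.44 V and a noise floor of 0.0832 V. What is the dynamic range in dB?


Dynamic range = 20 * log10(Vmax / Vnoise).
DR = 20 * log10(9.44 / 0.0832)
DR = 20 * log10(113.46)
DR = 41.1 dB

41.1 dB


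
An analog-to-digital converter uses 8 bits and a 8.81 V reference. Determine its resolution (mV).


The resolution (LSB) of an ADC is Vref / 2^n.
LSB = 8.81 / 2^8
LSB = 8.81 / 256
LSB = 0.03441406 V = 34.4140625 mV

34.4140625 mV


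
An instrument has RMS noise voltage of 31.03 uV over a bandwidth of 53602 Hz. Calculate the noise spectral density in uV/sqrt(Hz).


Noise spectral density = Vrms / sqrt(BW).
NSD = 31.03 / sqrt(53602)
NSD = 31.03 / 231.5211
NSD = 0.134 uV/sqrt(Hz)

0.134 uV/sqrt(Hz)


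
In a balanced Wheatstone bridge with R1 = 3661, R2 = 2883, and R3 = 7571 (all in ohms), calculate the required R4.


At balance: R1*R4 = R2*R3, so R4 = R2*R3/R1.
R4 = 2883 * 7571 / 3661
R4 = 21827193 / 3661
R4 = 5962.08 ohm

5962.08 ohm


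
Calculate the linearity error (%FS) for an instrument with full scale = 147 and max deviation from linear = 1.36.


Linearity error = (max deviation / full scale) * 100%.
Linearity = (1.36 / 147) * 100
Linearity = 0.925 %FS

0.925 %FS


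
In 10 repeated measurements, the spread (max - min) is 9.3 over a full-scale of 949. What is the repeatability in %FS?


Repeatability = (spread / full scale) * 100%.
R = (9.3 / 949) * 100
R = 0.98 %FS

0.98 %FS


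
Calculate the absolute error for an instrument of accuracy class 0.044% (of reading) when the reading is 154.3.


Absolute error = (accuracy% / 100) * reading.
Error = (0.044 / 100) * 154.3
Error = 0.00044 * 154.3
Error = 0.0679

0.0679


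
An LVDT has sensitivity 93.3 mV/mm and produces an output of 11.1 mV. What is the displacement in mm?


Displacement = Vout / sensitivity.
d = 11.1 / 93.3
d = 0.119 mm

0.119 mm


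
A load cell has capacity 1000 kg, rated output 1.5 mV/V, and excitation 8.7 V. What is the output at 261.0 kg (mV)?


Vout = rated_output * Vex * (load / capacity).
Vout = 1.5 * 8.7 * (261.0 / 1000)
Vout = 1.5 * 8.7 * 0.261
Vout = 3.406 mV

3.406 mV


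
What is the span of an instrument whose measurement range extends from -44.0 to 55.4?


Span = upper range - lower range.
Span = 55.4 - (-44.0)
Span = 99.4

99.4


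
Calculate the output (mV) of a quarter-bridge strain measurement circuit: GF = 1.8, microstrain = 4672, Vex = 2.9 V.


Quarter bridge output: Vout = (GF * epsilon * Vex) / 4.
Vout = (1.8 * 4672e-6 * 2.9) / 4
Vout = 0.02438784 / 4 V
Vout = 0.00609696 V = 6.097 mV

6.097 mV


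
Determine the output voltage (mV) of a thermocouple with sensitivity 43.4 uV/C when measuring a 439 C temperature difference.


The thermocouple output V = sensitivity * dT.
V = 43.4 uV/C * 439 C
V = 19052.6 uV
V = 19.053 mV

19.053 mV


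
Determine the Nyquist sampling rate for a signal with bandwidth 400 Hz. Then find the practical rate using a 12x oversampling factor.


By Nyquist theorem, fs_min = 2 * fmax.
fs_min = 2 * 400 = 800 Hz
Practical rate = 12 * fs_min = 12 * 800 = 9600 Hz

fs_min = 800 Hz, fs_practical = 9600 Hz


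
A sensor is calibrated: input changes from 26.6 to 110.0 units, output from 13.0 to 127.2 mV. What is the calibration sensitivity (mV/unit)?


Sensitivity = (y2 - y1) / (x2 - x1).
S = (127.2 - 13.0) / (110.0 - 26.6)
S = 114.2 / 83.4
S = 1.3693 mV/unit

1.3693 mV/unit


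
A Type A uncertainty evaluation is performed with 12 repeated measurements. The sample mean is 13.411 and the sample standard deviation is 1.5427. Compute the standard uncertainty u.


The standard uncertainty for Type A evaluation is u = s / sqrt(n).
u = 1.5427 / sqrt(12)
u = 1.5427 / 3.4641
u = 0.4453

0.4453


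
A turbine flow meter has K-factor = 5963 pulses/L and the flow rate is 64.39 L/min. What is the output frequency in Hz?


Frequency = K * Q / 60 (converting L/min to L/s).
f = 5963 * 64.39 / 60
f = 383957.57 / 60
f = 6399.29 Hz

6399.29 Hz


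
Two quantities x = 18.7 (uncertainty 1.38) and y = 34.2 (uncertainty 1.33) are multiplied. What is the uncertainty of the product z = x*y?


For a product z = x*y, the relative uncertainty is:
uz/z = sqrt((ux/x)^2 + (uy/y)^2)
Relative uncertainties: ux/x = 1.38/18.7 = 0.073797
uy/y = 1.33/34.2 = 0.038889
z = 18.7 * 34.2 = 639.5
uz = 639.5 * sqrt(0.073797^2 + 0.038889^2) = 53.348

53.348


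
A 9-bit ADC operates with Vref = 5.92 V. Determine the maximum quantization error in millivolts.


The maximum quantization error is +/- LSB/2.
LSB = Vref / 2^n = 5.92 / 512 = 0.0115625 V
Max error = LSB / 2 = 0.0115625 / 2 = 0.00578125 V
Max error = 5.7812 mV

5.7812 mV


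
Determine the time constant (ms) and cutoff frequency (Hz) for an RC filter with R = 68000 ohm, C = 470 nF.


Time constant: tau = R * C.
tau = 68000 * 4.70e-07 = 0.03196 s
tau = 31.96 ms
Cutoff frequency: fc = 1 / (2*pi*R*C).
fc = 1 / (2*pi*0.03196) = 4.98 Hz

tau = 31.96 ms, fc = 4.98 Hz


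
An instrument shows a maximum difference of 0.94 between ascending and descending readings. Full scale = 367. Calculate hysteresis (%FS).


Hysteresis = (max difference / full scale) * 100%.
H = (0.94 / 367) * 100
H = 0.256 %FS

0.256 %FS


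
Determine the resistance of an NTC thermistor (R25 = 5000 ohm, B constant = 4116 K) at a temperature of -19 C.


NTC thermistor equation: Rt = R25 * exp(B * (1/T - 1/T25)).
T in Kelvin: 254.15 K, T25 = 298.15 K
1/T - 1/T25 = 1/254.15 - 1/298.15 = 0.00058067
B * (1/T - 1/T25) = 4116 * 0.00058067 = 2.39
Rt = 5000 * exp(2.39) = 54569.0 ohm

54569.0 ohm


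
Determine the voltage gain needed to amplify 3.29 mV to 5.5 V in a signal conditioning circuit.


Gain = Vout / Vin (converting to same units).
G = 5.5 V / 3.29 mV
G = 5500.0 mV / 3.29 mV
G = 1671.73

1671.73


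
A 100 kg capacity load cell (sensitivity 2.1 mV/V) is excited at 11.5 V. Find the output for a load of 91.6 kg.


Vout = rated_output * Vex * (load / capacity).
Vout = 2.1 * 11.5 * (91.6 / 100)
Vout = 2.1 * 11.5 * 0.916
Vout = 22.121 mV

22.121 mV


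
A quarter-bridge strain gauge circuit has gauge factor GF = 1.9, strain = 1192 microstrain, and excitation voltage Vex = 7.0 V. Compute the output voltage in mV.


Quarter bridge output: Vout = (GF * epsilon * Vex) / 4.
Vout = (1.9 * 1192e-6 * 7.0) / 4
Vout = 0.0158536 / 4 V
Vout = 0.0039634 V = 3.9634 mV

3.9634 mV


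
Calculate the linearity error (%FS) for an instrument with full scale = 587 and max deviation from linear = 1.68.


Linearity error = (max deviation / full scale) * 100%.
Linearity = (1.68 / 587) * 100
Linearity = 0.286 %FS

0.286 %FS


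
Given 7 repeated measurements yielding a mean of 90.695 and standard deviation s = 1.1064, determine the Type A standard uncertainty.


The standard uncertainty for Type A evaluation is u = s / sqrt(n).
u = 1.1064 / sqrt(7)
u = 1.1064 / 2.6458
u = 0.4182

0.4182


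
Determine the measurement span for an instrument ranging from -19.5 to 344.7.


Span = upper range - lower range.
Span = 344.7 - (-19.5)
Span = 364.2

364.2


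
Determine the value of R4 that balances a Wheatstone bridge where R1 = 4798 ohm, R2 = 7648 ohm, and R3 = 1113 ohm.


At balance: R1*R4 = R2*R3, so R4 = R2*R3/R1.
R4 = 7648 * 1113 / 4798
R4 = 8512224 / 4798
R4 = 1774.12 ohm

1774.12 ohm


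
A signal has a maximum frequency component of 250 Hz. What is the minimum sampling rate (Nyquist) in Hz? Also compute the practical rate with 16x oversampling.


By Nyquist theorem, fs_min = 2 * fmax.
fs_min = 2 * 250 = 500 Hz
Practical rate = 16 * fs_min = 16 * 500 = 8000 Hz

fs_min = 500 Hz, fs_practical = 8000 Hz


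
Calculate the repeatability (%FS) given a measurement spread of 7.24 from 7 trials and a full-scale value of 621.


Repeatability = (spread / full scale) * 100%.
R = (7.24 / 621) * 100
R = 1.166 %FS

1.166 %FS


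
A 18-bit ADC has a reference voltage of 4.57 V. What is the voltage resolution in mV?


The resolution (LSB) of an ADC is Vref / 2^n.
LSB = 4.57 / 2^18
LSB = 4.57 / 262144
LSB = 1.743e-05 V = 0.01743317 mV

0.01743317 mV


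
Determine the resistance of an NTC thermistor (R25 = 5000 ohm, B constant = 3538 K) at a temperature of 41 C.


NTC thermistor equation: Rt = R25 * exp(B * (1/T - 1/T25)).
T in Kelvin: 314.15 K, T25 = 298.15 K
1/T - 1/T25 = 1/314.15 - 1/298.15 = -0.00017082
B * (1/T - 1/T25) = 3538 * -0.00017082 = -0.6044
Rt = 5000 * exp(-0.6044) = 2732.1 ohm

2732.1 ohm


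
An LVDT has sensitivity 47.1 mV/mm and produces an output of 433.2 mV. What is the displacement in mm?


Displacement = Vout / sensitivity.
d = 433.2 / 47.1
d = 9.197 mm

9.197 mm


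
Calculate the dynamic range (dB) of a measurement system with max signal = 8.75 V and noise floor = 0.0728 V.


Dynamic range = 20 * log10(Vmax / Vnoise).
DR = 20 * log10(8.75 / 0.0728)
DR = 20 * log10(120.19)
DR = 41.6 dB

41.6 dB


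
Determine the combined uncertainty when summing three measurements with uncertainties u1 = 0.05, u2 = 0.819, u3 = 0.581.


For a sum of independent quantities, uc = sqrt(u1^2 + u2^2 + u3^2).
uc = sqrt(0.05^2 + 0.819^2 + 0.581^2)
uc = sqrt(0.0025 + 0.670761 + 0.337561)
uc = 1.0054

1.0054


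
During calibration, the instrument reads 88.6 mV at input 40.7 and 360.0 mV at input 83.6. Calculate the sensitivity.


Sensitivity = (y2 - y1) / (x2 - x1).
S = (360.0 - 88.6) / (83.6 - 40.7)
S = 271.4 / 42.9
S = 6.3263 mV/unit

6.3263 mV/unit


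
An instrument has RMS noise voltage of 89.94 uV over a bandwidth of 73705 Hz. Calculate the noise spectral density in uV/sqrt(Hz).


Noise spectral density = Vrms / sqrt(BW).
NSD = 89.94 / sqrt(73705)
NSD = 89.94 / 271.4866
NSD = 0.3313 uV/sqrt(Hz)

0.3313 uV/sqrt(Hz)


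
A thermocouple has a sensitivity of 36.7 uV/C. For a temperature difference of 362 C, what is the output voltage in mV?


The thermocouple output V = sensitivity * dT.
V = 36.7 uV/C * 362 C
V = 13285.4 uV
V = 13.285 mV

13.285 mV


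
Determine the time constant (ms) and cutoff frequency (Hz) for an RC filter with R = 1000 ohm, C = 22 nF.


Time constant: tau = R * C.
tau = 1000 * 2.20e-08 = 2.2e-05 s
tau = 0.022 ms
Cutoff frequency: fc = 1 / (2*pi*R*C).
fc = 1 / (2*pi*2.2e-05) = 7234.32 Hz

tau = 0.022 ms, fc = 7234.32 Hz


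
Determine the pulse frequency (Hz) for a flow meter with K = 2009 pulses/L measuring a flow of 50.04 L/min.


Frequency = K * Q / 60 (converting L/min to L/s).
f = 2009 * 50.04 / 60
f = 100530.36 / 60
f = 1675.51 Hz

1675.51 Hz


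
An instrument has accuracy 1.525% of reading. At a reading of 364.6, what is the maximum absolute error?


Absolute error = (accuracy% / 100) * reading.
Error = (1.525 / 100) * 364.6
Error = 0.01525 * 364.6
Error = 5.5602

5.5602


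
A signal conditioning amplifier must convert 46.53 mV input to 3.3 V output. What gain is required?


Gain = Vout / Vin (converting to same units).
G = 3.3 V / 46.53 mV
G = 3300.0 mV / 46.53 mV
G = 70.92

70.92


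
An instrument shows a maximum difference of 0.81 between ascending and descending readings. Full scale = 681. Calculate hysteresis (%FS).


Hysteresis = (max difference / full scale) * 100%.
H = (0.81 / 681) * 100
H = 0.119 %FS

0.119 %FS


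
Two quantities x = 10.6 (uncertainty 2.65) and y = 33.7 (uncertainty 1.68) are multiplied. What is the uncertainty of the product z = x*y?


For a product z = x*y, the relative uncertainty is:
uz/z = sqrt((ux/x)^2 + (uy/y)^2)
Relative uncertainties: ux/x = 2.65/10.6 = 0.25
uy/y = 1.68/33.7 = 0.049852
z = 10.6 * 33.7 = 357.2
uz = 357.2 * sqrt(0.25^2 + 0.049852^2) = 91.063

91.063


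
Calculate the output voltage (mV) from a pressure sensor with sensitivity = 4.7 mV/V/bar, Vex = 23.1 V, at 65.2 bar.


Output = sensitivity * Vex * P.
Vout = 4.7 * 23.1 * 65.2
Vout = 108.57 * 65.2
Vout = 7078.76 mV

7078.76 mV


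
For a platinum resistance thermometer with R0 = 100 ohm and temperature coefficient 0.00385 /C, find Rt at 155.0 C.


The RTD equation: Rt = R0 * (1 + alpha * T).
Rt = 100 * (1 + 0.00385 * 155.0)
Rt = 100 * (1 + 0.59675)
Rt = 100 * 1.59675
Rt = 159.675 ohm

159.675 ohm


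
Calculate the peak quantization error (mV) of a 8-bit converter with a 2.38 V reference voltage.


The maximum quantization error is +/- LSB/2.
LSB = Vref / 2^n = 2.38 / 256 = 0.00929687 V
Max error = LSB / 2 = 0.00929687 / 2 = 0.00464844 V
Max error = 4.6484 mV

4.6484 mV


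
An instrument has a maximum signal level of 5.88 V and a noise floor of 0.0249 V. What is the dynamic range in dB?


Dynamic range = 20 * log10(Vmax / Vnoise).
DR = 20 * log10(5.88 / 0.0249)
DR = 20 * log10(236.14)
DR = 47.46 dB

47.46 dB


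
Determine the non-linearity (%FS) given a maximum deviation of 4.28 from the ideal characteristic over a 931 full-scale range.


Linearity error = (max deviation / full scale) * 100%.
Linearity = (4.28 / 931) * 100
Linearity = 0.46 %FS

0.46 %FS


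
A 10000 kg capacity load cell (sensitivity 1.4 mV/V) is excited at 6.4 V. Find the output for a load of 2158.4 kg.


Vout = rated_output * Vex * (load / capacity).
Vout = 1.4 * 6.4 * (2158.4 / 10000)
Vout = 1.4 * 6.4 * 0.21584
Vout = 1.934 mV

1.934 mV


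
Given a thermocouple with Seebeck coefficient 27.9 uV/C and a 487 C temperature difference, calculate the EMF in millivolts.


The thermocouple output V = sensitivity * dT.
V = 27.9 uV/C * 487 C
V = 13587.3 uV
V = 13.587 mV

13.587 mV


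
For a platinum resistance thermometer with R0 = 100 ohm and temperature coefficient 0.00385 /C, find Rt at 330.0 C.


The RTD equation: Rt = R0 * (1 + alpha * T).
Rt = 100 * (1 + 0.00385 * 330.0)
Rt = 100 * (1 + 1.2705)
Rt = 100 * 2.2705
Rt = 227.05 ohm

227.05 ohm


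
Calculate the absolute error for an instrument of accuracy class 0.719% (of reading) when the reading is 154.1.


Absolute error = (accuracy% / 100) * reading.
Error = (0.719 / 100) * 154.1
Error = 0.00719 * 154.1
Error = 1.108

1.108


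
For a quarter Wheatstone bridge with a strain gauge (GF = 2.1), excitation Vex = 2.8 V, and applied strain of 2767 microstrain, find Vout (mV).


Quarter bridge output: Vout = (GF * epsilon * Vex) / 4.
Vout = (2.1 * 2767e-6 * 2.8) / 4
Vout = 0.01626996 / 4 V
Vout = 0.00406749 V = 4.0675 mV

4.0675 mV


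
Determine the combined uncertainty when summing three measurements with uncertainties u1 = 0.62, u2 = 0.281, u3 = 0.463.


For a sum of independent quantities, uc = sqrt(u1^2 + u2^2 + u3^2).
uc = sqrt(0.62^2 + 0.281^2 + 0.463^2)
uc = sqrt(0.3844 + 0.078961 + 0.214369)
uc = 0.8232

0.8232


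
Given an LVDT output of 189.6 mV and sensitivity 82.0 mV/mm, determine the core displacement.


Displacement = Vout / sensitivity.
d = 189.6 / 82.0
d = 2.312 mm

2.312 mm


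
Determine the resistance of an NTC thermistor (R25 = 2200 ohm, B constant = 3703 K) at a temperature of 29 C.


NTC thermistor equation: Rt = R25 * exp(B * (1/T - 1/T25)).
T in Kelvin: 302.15 K, T25 = 298.15 K
1/T - 1/T25 = 1/302.15 - 1/298.15 = -4.44e-05
B * (1/T - 1/T25) = 3703 * -4.44e-05 = -0.1644
Rt = 2200 * exp(-0.1644) = 1866.4 ohm

1866.4 ohm


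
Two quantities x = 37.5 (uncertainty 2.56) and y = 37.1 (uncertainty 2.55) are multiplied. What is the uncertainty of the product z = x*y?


For a product z = x*y, the relative uncertainty is:
uz/z = sqrt((ux/x)^2 + (uy/y)^2)
Relative uncertainties: ux/x = 2.56/37.5 = 0.068267
uy/y = 2.55/37.1 = 0.068733
z = 37.5 * 37.1 = 1391.2
uz = 1391.2 * sqrt(0.068267^2 + 0.068733^2) = 134.776

134.776


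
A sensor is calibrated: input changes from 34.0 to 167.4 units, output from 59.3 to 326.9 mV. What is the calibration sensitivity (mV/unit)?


Sensitivity = (y2 - y1) / (x2 - x1).
S = (326.9 - 59.3) / (167.4 - 34.0)
S = 267.6 / 133.4
S = 2.006 mV/unit

2.006 mV/unit


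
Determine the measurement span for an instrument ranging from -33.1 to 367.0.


Span = upper range - lower range.
Span = 367.0 - (-33.1)
Span = 400.1

400.1


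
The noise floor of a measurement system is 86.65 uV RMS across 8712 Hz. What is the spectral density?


Noise spectral density = Vrms / sqrt(BW).
NSD = 86.65 / sqrt(8712)
NSD = 86.65 / 93.3381
NSD = 0.9283 uV/sqrt(Hz)

0.9283 uV/sqrt(Hz)


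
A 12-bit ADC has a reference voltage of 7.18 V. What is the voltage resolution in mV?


The resolution (LSB) of an ADC is Vref / 2^n.
LSB = 7.18 / 2^12
LSB = 7.18 / 4096
LSB = 0.00175293 V = 1.75292969 mV

1.75292969 mV


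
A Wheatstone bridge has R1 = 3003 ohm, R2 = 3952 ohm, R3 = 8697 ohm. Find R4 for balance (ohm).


At balance: R1*R4 = R2*R3, so R4 = R2*R3/R1.
R4 = 3952 * 8697 / 3003
R4 = 34370544 / 3003
R4 = 11445.4 ohm

11445.4 ohm


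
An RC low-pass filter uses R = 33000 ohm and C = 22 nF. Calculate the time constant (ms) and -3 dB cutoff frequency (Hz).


Time constant: tau = R * C.
tau = 33000 * 2.20e-08 = 0.000726 s
tau = 0.726 ms
Cutoff frequency: fc = 1 / (2*pi*R*C).
fc = 1 / (2*pi*0.000726) = 219.22 Hz

tau = 0.726 ms, fc = 219.22 Hz


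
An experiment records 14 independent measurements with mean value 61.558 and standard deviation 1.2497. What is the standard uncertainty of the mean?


The standard uncertainty for Type A evaluation is u = s / sqrt(n).
u = 1.2497 / sqrt(14)
u = 1.2497 / 3.7417
u = 0.334

0.334


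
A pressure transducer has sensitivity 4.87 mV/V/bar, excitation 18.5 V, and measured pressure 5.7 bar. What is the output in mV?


Output = sensitivity * Vex * P.
Vout = 4.87 * 18.5 * 5.7
Vout = 90.095 * 5.7
Vout = 513.54 mV

513.54 mV


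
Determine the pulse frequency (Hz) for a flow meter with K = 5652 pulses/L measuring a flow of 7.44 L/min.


Frequency = K * Q / 60 (converting L/min to L/s).
f = 5652 * 7.44 / 60
f = 42050.88 / 60
f = 700.85 Hz

700.85 Hz


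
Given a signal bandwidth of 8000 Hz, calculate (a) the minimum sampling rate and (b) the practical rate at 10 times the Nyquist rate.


By Nyquist theorem, fs_min = 2 * fmax.
fs_min = 2 * 8000 = 16000 Hz
Practical rate = 10 * fs_min = 10 * 16000 = 160000 Hz

fs_min = 16000 Hz, fs_practical = 160000 Hz


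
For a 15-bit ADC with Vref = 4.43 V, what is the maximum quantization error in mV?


The maximum quantization error is +/- LSB/2.
LSB = Vref / 2^n = 4.43 / 32768 = 0.00013519 V
Max error = LSB / 2 = 0.00013519 / 2 = 6.76e-05 V
Max error = 0.0676 mV

0.0676 mV


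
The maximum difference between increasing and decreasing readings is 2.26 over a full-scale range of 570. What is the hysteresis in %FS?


Hysteresis = (max difference / full scale) * 100%.
H = (2.26 / 570) * 100
H = 0.396 %FS

0.396 %FS


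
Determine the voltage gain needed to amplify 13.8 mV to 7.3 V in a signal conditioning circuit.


Gain = Vout / Vin (converting to same units).
G = 7.3 V / 13.8 mV
G = 7300.0 mV / 13.8 mV
G = 528.99

528.99


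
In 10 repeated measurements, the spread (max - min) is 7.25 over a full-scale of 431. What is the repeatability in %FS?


Repeatability = (spread / full scale) * 100%.
R = (7.25 / 431) * 100
R = 1.682 %FS

1.682 %FS


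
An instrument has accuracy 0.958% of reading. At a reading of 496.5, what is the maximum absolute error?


Absolute error = (accuracy% / 100) * reading.
Error = (0.958 / 100) * 496.5
Error = 0.00958 * 496.5
Error = 4.7565

4.7565


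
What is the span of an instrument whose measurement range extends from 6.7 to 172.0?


Span = upper range - lower range.
Span = 172.0 - (6.7)
Span = 165.3

165.3


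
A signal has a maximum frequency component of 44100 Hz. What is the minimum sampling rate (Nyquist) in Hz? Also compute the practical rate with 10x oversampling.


By Nyquist theorem, fs_min = 2 * fmax.
fs_min = 2 * 44100 = 88200 Hz
Practical rate = 10 * fs_min = 10 * 88200 = 882000 Hz

fs_min = 88200 Hz, fs_practical = 882000 Hz


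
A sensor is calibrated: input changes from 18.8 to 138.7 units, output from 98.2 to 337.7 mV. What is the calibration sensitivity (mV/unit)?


Sensitivity = (y2 - y1) / (x2 - x1).
S = (337.7 - 98.2) / (138.7 - 18.8)
S = 239.5 / 119.9
S = 1.9975 mV/unit

1.9975 mV/unit
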